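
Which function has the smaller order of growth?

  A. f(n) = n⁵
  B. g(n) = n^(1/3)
B

f(n) = n⁵ is O(n⁵), while g(n) = n^(1/3) is O(n^(1/3)).
Since O(n^(1/3)) grows slower than O(n⁵), g(n) is dominated.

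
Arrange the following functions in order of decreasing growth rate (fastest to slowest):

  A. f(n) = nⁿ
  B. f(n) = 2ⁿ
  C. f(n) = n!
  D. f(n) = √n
A > C > B > D

Comparing growth rates:
A = nⁿ is O(nⁿ)
C = n! is O(n!)
B = 2ⁿ is O(2ⁿ)
D = √n is O(√n)

Therefore, the order from fastest to slowest is: A > C > B > D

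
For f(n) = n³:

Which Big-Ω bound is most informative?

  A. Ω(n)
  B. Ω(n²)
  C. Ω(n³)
C

f(n) = n³ is Ω(n³).
All listed options are valid Big-Ω bounds (lower bounds),
but Ω(n³) is the tightest (largest valid bound).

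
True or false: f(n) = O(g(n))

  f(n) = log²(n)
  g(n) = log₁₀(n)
False

f(n) = log²(n) is O(log² n), and g(n) = log₁₀(n) is O(log n).
Since O(log² n) grows faster than O(log n), f(n) = O(g(n)) is false.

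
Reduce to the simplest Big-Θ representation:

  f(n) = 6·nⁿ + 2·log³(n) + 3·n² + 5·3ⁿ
Θ(nⁿ)

Order the terms by growth rate: 2·log³(n) ≺ 3·n² ≺ 5·3ⁿ ≺ 6·nⁿ.
The fastest-growing term 6·nⁿ dominates as n → ∞; dropping its constant factor gives Θ(nⁿ).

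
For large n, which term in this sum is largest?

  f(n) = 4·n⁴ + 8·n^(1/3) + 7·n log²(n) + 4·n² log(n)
4·n⁴

Looking at each term:
  - 4·n⁴ is O(n⁴)
  - 8·n^(1/3) is O(n^(1/3))
  - 7·n log²(n) is O(n log² n)
  - 4·n² log(n) is O(n² log n)

The term 4·n⁴ (O(n⁴)) grows fastest and dominates all others.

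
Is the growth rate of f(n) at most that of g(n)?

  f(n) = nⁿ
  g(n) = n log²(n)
False

f(n) = nⁿ is O(nⁿ), and g(n) = n log²(n) is O(n log² n).
Since O(nⁿ) grows faster than O(n log² n), f(n) = O(g(n)) is false.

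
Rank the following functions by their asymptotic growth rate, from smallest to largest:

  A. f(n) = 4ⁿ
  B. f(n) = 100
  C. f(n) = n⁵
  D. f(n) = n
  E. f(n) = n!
B < D < C < A < E

Comparing growth rates:
B = 100 is O(1)
D = n is O(n)
C = n⁵ is O(n⁵)
A = 4ⁿ is O(4ⁿ)
E = n! is O(n!)

Therefore, the order from slowest to fastest is: B < D < C < A < E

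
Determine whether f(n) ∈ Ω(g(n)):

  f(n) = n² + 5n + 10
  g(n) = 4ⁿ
False

f(n) = n² + 5n + 10 is O(n²), and g(n) = 4ⁿ is O(4ⁿ).
Since O(n²) grows slower than O(4ⁿ), f(n) = Ω(g(n)) is false.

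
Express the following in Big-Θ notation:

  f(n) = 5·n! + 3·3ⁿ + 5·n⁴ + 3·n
Θ(n!)

Order the terms by growth rate: 3·n ≺ 5·n⁴ ≺ 3·3ⁿ ≺ 5·n!.
The fastest-growing term 5·n! dominates as n → ∞; dropping its constant factor gives Θ(n!).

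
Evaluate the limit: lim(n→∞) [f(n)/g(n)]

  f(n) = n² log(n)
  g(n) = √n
∞

Since n² log(n) (O(n² log n)) grows faster than √n (O(√n)),
the ratio f(n)/g(n) → ∞ as n → ∞.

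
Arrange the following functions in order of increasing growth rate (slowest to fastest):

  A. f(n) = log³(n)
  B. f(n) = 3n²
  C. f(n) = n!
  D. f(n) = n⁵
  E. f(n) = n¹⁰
A < B < D < E < C

Comparing growth rates:
A = log³(n) is O(log³ n)
B = 3n² is O(n²)
D = n⁵ is O(n⁵)
E = n¹⁰ is O(n¹⁰)
C = n! is O(n!)

Therefore, the order from slowest to fastest is: A < B < D < E < C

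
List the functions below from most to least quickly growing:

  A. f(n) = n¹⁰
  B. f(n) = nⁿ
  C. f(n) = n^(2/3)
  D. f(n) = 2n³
B > A > D > C

Comparing growth rates:
B = nⁿ is O(nⁿ)
A = n¹⁰ is O(n¹⁰)
D = 2n³ is O(n³)
C = n^(2/3) is O(n^(2/3))

Therefore, the order from fastest to slowest is: B > A > D > C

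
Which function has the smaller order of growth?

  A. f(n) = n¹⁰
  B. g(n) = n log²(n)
B

f(n) = n¹⁰ is O(n¹⁰), while g(n) = n log²(n) is O(n log² n).
Since O(n log² n) grows slower than O(n¹⁰), g(n) is dominated.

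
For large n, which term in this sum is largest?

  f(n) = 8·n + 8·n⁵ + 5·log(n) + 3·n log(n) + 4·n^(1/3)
8·n⁵

Looking at each term:
  - 8·n is O(n)
  - 8·n⁵ is O(n⁵)
  - 5·log(n) is O(log n)
  - 3·n log(n) is O(n log n)
  - 4·n^(1/3) is O(n^(1/3))

The term 8·n⁵ (O(n⁵)) grows fastest and dominates all others.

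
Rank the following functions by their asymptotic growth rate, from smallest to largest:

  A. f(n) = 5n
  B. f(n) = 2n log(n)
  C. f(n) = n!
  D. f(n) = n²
A < B < D < C

Comparing growth rates:
A = 5n is O(n)
B = 2n log(n) is O(n log n)
D = n² is O(n²)
C = n! is O(n!)

Therefore, the order from slowest to fastest is: A < B < D < C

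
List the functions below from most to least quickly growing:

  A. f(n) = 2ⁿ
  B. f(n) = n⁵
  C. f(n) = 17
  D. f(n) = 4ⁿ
D > A > B > C

Comparing growth rates:
D = 4ⁿ is O(4ⁿ)
A = 2ⁿ is O(2ⁿ)
B = n⁵ is O(n⁵)
C = 17 is O(1)

Therefore, the order from fastest to slowest is: D > A > B > C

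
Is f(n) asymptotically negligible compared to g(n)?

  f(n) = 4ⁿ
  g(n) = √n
False

f(n) = 4ⁿ is O(4ⁿ), and g(n) = √n is O(√n).
Since O(4ⁿ) grows faster than or equal to O(√n), f(n) = o(g(n)) is false.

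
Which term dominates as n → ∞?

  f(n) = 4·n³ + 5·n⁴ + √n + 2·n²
5·n⁴

Looking at each term:
  - 4·n³ is O(n³)
  - 5·n⁴ is O(n⁴)
  - √n is O(√n)
  - 2·n² is O(n²)

The term 5·n⁴ (O(n⁴)) grows fastest and dominates all others.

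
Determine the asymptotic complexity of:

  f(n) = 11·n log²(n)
O(n log² n)

The dominant term in 11·n log²(n) is 11·n log²(n), which is Θ(n log² n).
Constants are absorbed, so the tightest bound is O(n log² n).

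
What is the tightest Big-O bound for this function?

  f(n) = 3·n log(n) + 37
O(n log n)

The dominant term in 3·n log(n) + 37 is 3·n log(n), which is Θ(n log n).
Lower-order terms (37) are asymptotically negligible.
Constants are absorbed, so the tightest bound is O(n log n).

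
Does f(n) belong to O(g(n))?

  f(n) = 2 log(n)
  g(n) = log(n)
True

f(n) = 2 log(n) and g(n) = log(n) are both O(log n).
Big-O permits equal growth rates (f ≤ c·g for some c), so f(n) = O(g(n)) is true.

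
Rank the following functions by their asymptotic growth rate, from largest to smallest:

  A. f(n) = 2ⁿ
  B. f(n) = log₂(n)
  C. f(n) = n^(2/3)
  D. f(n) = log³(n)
A > C > D > B

Comparing growth rates:
A = 2ⁿ is O(2ⁿ)
C = n^(2/3) is O(n^(2/3))
D = log³(n) is O(log³ n)
B = log₂(n) is O(log n)

Therefore, the order from fastest to slowest is: A > C > D > B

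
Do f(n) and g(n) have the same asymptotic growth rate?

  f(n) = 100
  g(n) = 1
True

f(n) = 100 and g(n) = 1 are both O(1).
Since they have the same asymptotic growth rate, f(n) = Θ(g(n)) is true.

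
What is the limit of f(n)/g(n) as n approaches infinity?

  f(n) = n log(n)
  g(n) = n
∞

Since n log(n) (O(n log n)) grows faster than n (O(n)),
the ratio f(n)/g(n) → ∞ as n → ∞.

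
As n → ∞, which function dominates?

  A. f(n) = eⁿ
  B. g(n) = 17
A

f(n) = eⁿ is O(eⁿ), while g(n) = 17 is O(1).
Since O(eⁿ) grows faster than O(1), f(n) dominates.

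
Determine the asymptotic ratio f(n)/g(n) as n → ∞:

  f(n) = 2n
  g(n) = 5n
2/5

Since 2n and 5n have the same growth rate (O(n)),
the ratio converges to a constant: 2/5.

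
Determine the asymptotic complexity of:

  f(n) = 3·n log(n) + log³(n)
O(n log n)

The dominant term in 3·n log(n) + log³(n) is 3·n log(n), which is Θ(n log n).
Lower-order terms (log³(n)) are asymptotically negligible.
Constants are absorbed, so the tightest bound is O(n log n).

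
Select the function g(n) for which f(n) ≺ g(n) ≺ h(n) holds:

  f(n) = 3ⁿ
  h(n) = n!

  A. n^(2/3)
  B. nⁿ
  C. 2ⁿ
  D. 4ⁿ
D

We need g(n) with 3ⁿ = o(g(n)) and g(n) = o(n!), i.e. O(3ⁿ) ≺ g ≺ O(n!).
Check each option:
  A. n^(2/3) — O(n^(2/3)) does not grow strictly faster than f(n)
  B. nⁿ — O(nⁿ) does not grow strictly slower than h(n)
  C. 2ⁿ — O(2ⁿ) does not grow strictly faster than f(n)
  D. 4ⁿ — O(4ⁿ) is strictly between O(3ⁿ) and O(n!) ✓

Only option D (4ⁿ) lies strictly between.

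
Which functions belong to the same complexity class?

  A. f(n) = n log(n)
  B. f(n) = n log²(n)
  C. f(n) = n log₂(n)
A and C

Examining each function:
  A. n log(n) is O(n log n)
  B. n log²(n) is O(n log² n)
  C. n log₂(n) is O(n log n)

Functions A and C both have the same complexity class.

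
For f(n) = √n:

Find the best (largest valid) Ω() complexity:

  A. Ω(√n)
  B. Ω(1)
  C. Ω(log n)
A

f(n) = √n is Ω(√n).
All listed options are valid Big-Ω bounds (lower bounds),
but Ω(√n) is the tightest (largest valid bound).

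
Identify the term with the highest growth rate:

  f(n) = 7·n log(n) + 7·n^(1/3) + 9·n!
9·n!

Looking at each term:
  - 7·n log(n) is O(n log n)
  - 7·n^(1/3) is O(n^(1/3))
  - 9·n! is O(n!)

The term 9·n! (O(n!)) grows fastest and dominates all others.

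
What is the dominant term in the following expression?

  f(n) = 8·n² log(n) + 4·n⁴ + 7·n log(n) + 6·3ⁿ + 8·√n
6·3ⁿ

Looking at each term:
  - 8·n² log(n) is O(n² log n)
  - 4·n⁴ is O(n⁴)
  - 7·n log(n) is O(n log n)
  - 6·3ⁿ is O(3ⁿ)
  - 8·√n is O(√n)

The term 6·3ⁿ (O(3ⁿ)) grows fastest and dominates all others.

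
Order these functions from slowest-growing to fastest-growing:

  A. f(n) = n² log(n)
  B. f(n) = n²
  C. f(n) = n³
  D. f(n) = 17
D < B < A < C

Comparing growth rates:
D = 17 is O(1)
B = n² is O(n²)
A = n² log(n) is O(n² log n)
C = n³ is O(n³)

Therefore, the order from slowest to fastest is: D < B < A < C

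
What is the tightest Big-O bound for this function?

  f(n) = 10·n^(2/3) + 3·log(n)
O(n^(2/3))

The dominant term in 10·n^(2/3) + 3·log(n) is 10·n^(2/3), which is Θ(n^(2/3)).
Lower-order terms (3·log(n)) are asymptotically negligible.
Constants are absorbed, so the tightest bound is O(n^(2/3)).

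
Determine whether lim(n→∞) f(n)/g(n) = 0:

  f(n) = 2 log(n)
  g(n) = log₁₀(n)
False

f(n) = 2 log(n) is O(log n), and g(n) = log₁₀(n) is O(log n).
Since they have the same growth rate, f(n) = o(g(n)) is false.
(f = o(g) requires f to grow strictly slower, not equal.)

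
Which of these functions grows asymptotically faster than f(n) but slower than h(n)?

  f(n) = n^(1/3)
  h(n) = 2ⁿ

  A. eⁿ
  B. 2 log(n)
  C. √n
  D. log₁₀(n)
C

We need g(n) with n^(1/3) = o(g(n)) and g(n) = o(2ⁿ), i.e. O(n^(1/3)) ≺ g ≺ O(2ⁿ).
Check each option:
  A. eⁿ — O(eⁿ) does not grow strictly slower than h(n)
  B. 2 log(n) — O(log n) does not grow strictly faster than f(n)
  C. √n — O(√n) is strictly between O(n^(1/3)) and O(2ⁿ) ✓
  D. log₁₀(n) — O(log n) does not grow strictly faster than f(n)

Only option C (√n) lies strictly between.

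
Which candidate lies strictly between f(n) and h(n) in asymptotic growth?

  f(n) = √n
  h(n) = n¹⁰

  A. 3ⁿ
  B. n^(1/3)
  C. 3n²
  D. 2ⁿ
C

We need g(n) with √n = o(g(n)) and g(n) = o(n¹⁰), i.e. O(√n) ≺ g ≺ O(n¹⁰).
Check each option:
  A. 3ⁿ — O(3ⁿ) does not grow strictly slower than h(n)
  B. n^(1/3) — O(n^(1/3)) does not grow strictly faster than f(n)
  C. 3n² — O(n²) is strictly between O(√n) and O(n¹⁰) ✓
  D. 2ⁿ — O(2ⁿ) does not grow strictly slower than h(n)

Only option C (3n²) lies strictly between.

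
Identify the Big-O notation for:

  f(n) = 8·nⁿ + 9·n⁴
O(nⁿ)

The dominant term in 8·nⁿ + 9·n⁴ is 8·nⁿ, which is Θ(nⁿ).
Lower-order terms (9·n⁴) are asymptotically negligible.
Constants are absorbed, so the tightest bound is O(nⁿ).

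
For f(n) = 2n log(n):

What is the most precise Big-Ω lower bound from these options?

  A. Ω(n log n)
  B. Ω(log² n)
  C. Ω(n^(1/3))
A

f(n) = 2n log(n) is Ω(n log n).
All listed options are valid Big-Ω bounds (lower bounds),
but Ω(n log n) is the tightest (largest valid bound).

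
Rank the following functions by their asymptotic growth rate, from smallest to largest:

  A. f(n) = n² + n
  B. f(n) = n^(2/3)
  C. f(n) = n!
B < A < C

Comparing growth rates:
B = n^(2/3) is O(n^(2/3))
A = n² + n is O(n²)
C = n! is O(n!)

Therefore, the order from slowest to fastest is: B < A < C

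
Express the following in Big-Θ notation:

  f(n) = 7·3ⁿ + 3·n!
Θ(n!)

Order the terms by growth rate: 7·3ⁿ ≺ 3·n!.
The fastest-growing term 3·n! dominates as n → ∞; dropping its constant factor gives Θ(n!).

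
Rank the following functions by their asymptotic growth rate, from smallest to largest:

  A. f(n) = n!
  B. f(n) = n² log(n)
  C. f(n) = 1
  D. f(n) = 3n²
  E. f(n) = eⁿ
C < D < B < E < A

Comparing growth rates:
C = 1 is O(1)
D = 3n² is O(n²)
B = n² log(n) is O(n² log n)
E = eⁿ is O(eⁿ)
A = n! is O(n!)

Therefore, the order from slowest to fastest is: C < D < B < E < A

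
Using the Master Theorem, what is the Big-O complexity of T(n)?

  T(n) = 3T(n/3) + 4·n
Θ(n log n)

Master Theorem: a = 3, b = 3, f(n) = 4·n.
Compute the critical exponent d = log₃(3) = 1.
Compare f(n) = Θ(n) against n^d:
  k = 1 = d, so f(n) = Θ(n^d) — Case 2.
  Work is balanced across levels: T(n) = Θ(n^d log n) = Θ(n log n).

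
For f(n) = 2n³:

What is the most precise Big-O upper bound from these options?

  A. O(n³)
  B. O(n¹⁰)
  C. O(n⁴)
A

f(n) = 2n³ is O(n³).
All listed options are valid Big-O bounds (upper bounds),
but O(n³) is the tightest (smallest valid bound).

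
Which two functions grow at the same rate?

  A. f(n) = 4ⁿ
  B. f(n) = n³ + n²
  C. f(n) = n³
B and C

Examining each function:
  A. 4ⁿ is O(4ⁿ)
  B. n³ + n² is O(n³)
  C. n³ is O(n³)

Functions B and C both have the same complexity class.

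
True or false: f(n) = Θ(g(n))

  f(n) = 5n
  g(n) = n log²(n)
False

f(n) = 5n is O(n), and g(n) = n log²(n) is O(n log² n).
Since they have different growth rates, f(n) = Θ(g(n)) is false.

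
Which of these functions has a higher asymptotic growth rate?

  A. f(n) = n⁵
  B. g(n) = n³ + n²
A

f(n) = n⁵ is O(n⁵), while g(n) = n³ + n² is O(n³).
Since O(n⁵) grows faster than O(n³), f(n) dominates.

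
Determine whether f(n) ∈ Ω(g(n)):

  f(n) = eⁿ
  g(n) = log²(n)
True

f(n) = eⁿ is O(eⁿ), and g(n) = log²(n) is O(log² n).
Since O(eⁿ) grows at least as fast as O(log² n), f(n) = Ω(g(n)) is true.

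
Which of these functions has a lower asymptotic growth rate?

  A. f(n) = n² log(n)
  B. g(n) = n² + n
B

f(n) = n² log(n) is O(n² log n), while g(n) = n² + n is O(n²).
Since O(n²) grows slower than O(n² log n), g(n) is dominated.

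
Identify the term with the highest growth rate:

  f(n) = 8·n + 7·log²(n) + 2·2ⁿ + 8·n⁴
2·2ⁿ

Looking at each term:
  - 8·n is O(n)
  - 7·log²(n) is O(log² n)
  - 2·2ⁿ is O(2ⁿ)
  - 8·n⁴ is O(n⁴)

The term 2·2ⁿ (O(2ⁿ)) grows fastest and dominates all others.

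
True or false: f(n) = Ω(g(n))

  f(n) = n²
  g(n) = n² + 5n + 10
True

f(n) = n² and g(n) = n² + 5n + 10 are both O(n²).
Big-Ω permits equal growth rates (f ≥ c·g for some c > 0), so f(n) = Ω(g(n)) is true.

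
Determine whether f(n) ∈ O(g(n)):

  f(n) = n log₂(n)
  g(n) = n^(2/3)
False

f(n) = n log₂(n) is O(n log n), and g(n) = n^(2/3) is O(n^(2/3)).
Since O(n log n) grows faster than O(n^(2/3)), f(n) = O(g(n)) is false.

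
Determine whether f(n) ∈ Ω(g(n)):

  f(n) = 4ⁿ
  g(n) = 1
True

f(n) = 4ⁿ is O(4ⁿ), and g(n) = 1 is O(1).
Since O(4ⁿ) grows at least as fast as O(1), f(n) = Ω(g(n)) is true.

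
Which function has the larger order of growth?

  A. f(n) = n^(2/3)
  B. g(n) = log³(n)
A

f(n) = n^(2/3) is O(n^(2/3)), while g(n) = log³(n) is O(log³ n).
Since O(n^(2/3)) grows faster than O(log³ n), f(n) dominates.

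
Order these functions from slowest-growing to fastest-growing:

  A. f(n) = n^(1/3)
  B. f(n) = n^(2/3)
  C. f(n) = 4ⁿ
A < B < C

Comparing growth rates:
A = n^(1/3) is O(n^(1/3))
B = n^(2/3) is O(n^(2/3))
C = 4ⁿ is O(4ⁿ)

Therefore, the order from slowest to fastest is: A < B < C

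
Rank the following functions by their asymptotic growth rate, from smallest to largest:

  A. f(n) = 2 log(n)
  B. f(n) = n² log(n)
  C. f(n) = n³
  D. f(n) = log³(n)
A < D < B < C

Comparing growth rates:
A = 2 log(n) is O(log n)
D = log³(n) is O(log³ n)
B = n² log(n) is O(n² log n)
C = n³ is O(n³)

Therefore, the order from slowest to fastest is: A < D < B < C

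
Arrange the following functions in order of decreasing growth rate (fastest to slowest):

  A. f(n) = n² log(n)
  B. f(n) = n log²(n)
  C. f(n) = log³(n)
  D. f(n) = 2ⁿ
D > A > B > C

Comparing growth rates:
D = 2ⁿ is O(2ⁿ)
A = n² log(n) is O(n² log n)
B = n log²(n) is O(n log² n)
C = log³(n) is O(log³ n)

Therefore, the order from fastest to slowest is: D > A > B > C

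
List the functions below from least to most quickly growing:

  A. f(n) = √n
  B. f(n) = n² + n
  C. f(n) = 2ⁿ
A < B < C

Comparing growth rates:
A = √n is O(√n)
B = n² + n is O(n²)
C = 2ⁿ is O(2ⁿ)

Therefore, the order from slowest to fastest is: A < B < C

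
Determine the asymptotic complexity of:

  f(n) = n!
O(n!)

The dominant term in n! is n!, which is Θ(n!).
Constants are absorbed, so the tightest bound is O(n!).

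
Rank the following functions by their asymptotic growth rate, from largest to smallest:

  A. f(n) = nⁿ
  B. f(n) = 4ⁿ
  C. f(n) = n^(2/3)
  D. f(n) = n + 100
A > B > D > C

Comparing growth rates:
A = nⁿ is O(nⁿ)
B = 4ⁿ is O(4ⁿ)
D = n + 100 is O(n)
C = n^(2/3) is O(n^(2/3))

Therefore, the order from fastest to slowest is: A > B > D > C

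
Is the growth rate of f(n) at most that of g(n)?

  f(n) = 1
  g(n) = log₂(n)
True

f(n) = 1 is O(1), and g(n) = log₂(n) is O(log n).
Since O(1) ⊆ O(log n) (f grows no faster than g), f(n) = O(g(n)) is true.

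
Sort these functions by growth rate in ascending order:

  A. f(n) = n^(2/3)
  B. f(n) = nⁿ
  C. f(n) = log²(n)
C < A < B

Comparing growth rates:
C = log²(n) is O(log² n)
A = n^(2/3) is O(n^(2/3))
B = nⁿ is O(nⁿ)

Therefore, the order from slowest to fastest is: C < A < B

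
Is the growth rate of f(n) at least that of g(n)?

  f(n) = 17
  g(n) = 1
True

f(n) = 17 and g(n) = 1 are both O(1).
Big-Ω permits equal growth rates (f ≥ c·g for some c > 0), so f(n) = Ω(g(n)) is true.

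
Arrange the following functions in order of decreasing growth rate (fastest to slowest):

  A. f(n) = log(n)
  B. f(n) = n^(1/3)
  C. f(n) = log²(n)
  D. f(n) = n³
D > B > C > A

Comparing growth rates:
D = n³ is O(n³)
B = n^(1/3) is O(n^(1/3))
C = log²(n) is O(log² n)
A = log(n) is O(log n)

Therefore, the order from fastest to slowest is: D > B > C > A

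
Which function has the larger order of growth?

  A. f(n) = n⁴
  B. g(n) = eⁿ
B

f(n) = n⁴ is O(n⁴), while g(n) = eⁿ is O(eⁿ).
Since O(eⁿ) grows faster than O(n⁴), g(n) dominates.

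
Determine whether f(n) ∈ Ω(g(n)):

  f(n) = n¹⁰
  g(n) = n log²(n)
True

f(n) = n¹⁰ is O(n¹⁰), and g(n) = n log²(n) is O(n log² n).
Since O(n¹⁰) grows at least as fast as O(n log² n), f(n) = Ω(g(n)) is true.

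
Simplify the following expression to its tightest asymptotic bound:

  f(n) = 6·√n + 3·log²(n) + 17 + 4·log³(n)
Θ(√n)

Order the terms by growth rate: 17 ≺ 3·log²(n) ≺ 4·log³(n) ≺ 6·√n.
The fastest-growing term 6·√n dominates as n → ∞; dropping its constant factor gives Θ(√n).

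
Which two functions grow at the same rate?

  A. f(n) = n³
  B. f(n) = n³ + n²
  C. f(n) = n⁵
A and B

Examining each function:
  A. n³ is O(n³)
  B. n³ + n² is O(n³)
  C. n⁵ is O(n⁵)

Functions A and B both have the same complexity class.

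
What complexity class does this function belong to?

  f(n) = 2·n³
O(n³)

The dominant term in 2·n³ is 2·n³, which is Θ(n³).
Constants are absorbed, so the tightest bound is O(n³).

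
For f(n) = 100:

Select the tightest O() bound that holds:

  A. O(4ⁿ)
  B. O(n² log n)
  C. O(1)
C

f(n) = 100 is O(1).
All listed options are valid Big-O bounds (upper bounds),
but O(1) is the tightest (smallest valid bound).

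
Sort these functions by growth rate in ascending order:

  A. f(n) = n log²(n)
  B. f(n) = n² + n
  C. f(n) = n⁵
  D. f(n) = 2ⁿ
A < B < C < D

Comparing growth rates:
A = n log²(n) is O(n log² n)
B = n² + n is O(n²)
C = n⁵ is O(n⁵)
D = 2ⁿ is O(2ⁿ)

Therefore, the order from slowest to fastest is: A < B < C < D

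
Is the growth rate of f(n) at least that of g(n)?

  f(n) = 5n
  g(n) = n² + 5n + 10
False

f(n) = 5n is O(n), and g(n) = n² + 5n + 10 is O(n²).
Since O(n) grows slower than O(n²), f(n) = Ω(g(n)) is false.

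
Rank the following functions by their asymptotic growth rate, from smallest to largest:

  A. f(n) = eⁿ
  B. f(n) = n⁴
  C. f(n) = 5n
C < B < A

Comparing growth rates:
C = 5n is O(n)
B = n⁴ is O(n⁴)
A = eⁿ is O(eⁿ)

Therefore, the order from slowest to fastest is: C < B < A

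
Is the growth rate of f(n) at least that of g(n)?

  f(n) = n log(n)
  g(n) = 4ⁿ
False

f(n) = n log(n) is O(n log n), and g(n) = 4ⁿ is O(4ⁿ).
Since O(n log n) grows slower than O(4ⁿ), f(n) = Ω(g(n)) is false.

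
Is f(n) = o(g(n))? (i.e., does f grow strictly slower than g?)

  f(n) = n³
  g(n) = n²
False

f(n) = n³ is O(n³), and g(n) = n² is O(n²).
Since O(n³) grows faster than or equal to O(n²), f(n) = o(g(n)) is false.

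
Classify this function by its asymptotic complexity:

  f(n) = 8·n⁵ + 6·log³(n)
O(n⁵)

The dominant term in 8·n⁵ + 6·log³(n) is 8·n⁵, which is Θ(n⁵).
Lower-order terms (6·log³(n)) are asymptotically negligible.
Constants are absorbed, so the tightest bound is O(n⁵).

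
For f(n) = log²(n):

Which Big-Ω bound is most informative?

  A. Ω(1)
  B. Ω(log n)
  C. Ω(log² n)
C

f(n) = log²(n) is Ω(log² n).
All listed options are valid Big-Ω bounds (lower bounds),
but Ω(log² n) is the tightest (largest valid bound).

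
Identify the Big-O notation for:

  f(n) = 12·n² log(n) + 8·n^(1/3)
O(n² log n)

The dominant term in 12·n² log(n) + 8·n^(1/3) is 12·n² log(n), which is Θ(n² log n).
Lower-order terms (8·n^(1/3)) are asymptotically negligible.
Constants are absorbed, so the tightest bound is O(n² log n).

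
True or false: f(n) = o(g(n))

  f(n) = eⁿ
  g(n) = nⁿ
True

f(n) = eⁿ is O(eⁿ), and g(n) = nⁿ is O(nⁿ).
Since O(eⁿ) grows strictly slower than O(nⁿ), f(n) = o(g(n)) is true.
This means lim(n→∞) f(n)/g(n) = 0.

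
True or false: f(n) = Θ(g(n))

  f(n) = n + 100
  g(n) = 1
False

f(n) = n + 100 is O(n), and g(n) = 1 is O(1).
Since they have different growth rates, f(n) = Θ(g(n)) is false.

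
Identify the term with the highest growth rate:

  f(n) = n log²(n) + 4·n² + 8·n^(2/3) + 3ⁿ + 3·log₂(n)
3ⁿ

Looking at each term:
  - n log²(n) is O(n log² n)
  - 4·n² is O(n²)
  - 8·n^(2/3) is O(n^(2/3))
  - 3ⁿ is O(3ⁿ)
  - 3·log₂(n) is O(log n)

The term 3ⁿ (O(3ⁿ)) grows fastest and dominates all others.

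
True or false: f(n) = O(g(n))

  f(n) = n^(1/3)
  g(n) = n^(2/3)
True

f(n) = n^(1/3) is O(n^(1/3)), and g(n) = n^(2/3) is O(n^(2/3)).
Since O(n^(1/3)) ⊆ O(n^(2/3)) (f grows no faster than g), f(n) = O(g(n)) is true.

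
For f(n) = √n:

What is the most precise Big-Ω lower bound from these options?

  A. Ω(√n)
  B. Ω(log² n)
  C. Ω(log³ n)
A

f(n) = √n is Ω(√n).
All listed options are valid Big-Ω bounds (lower bounds),
but Ω(√n) is the tightest (largest valid bound).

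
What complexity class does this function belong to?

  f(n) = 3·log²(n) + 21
O(log² n)

The dominant term in 3·log²(n) + 21 is 3·log²(n), which is Θ(log² n).
Lower-order terms (21) are asymptotically negligible.
Constants are absorbed, so the tightest bound is O(log² n).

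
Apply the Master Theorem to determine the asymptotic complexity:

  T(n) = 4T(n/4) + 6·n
Θ(n log n)

Master Theorem: a = 4, b = 4, f(n) = 6·n.
Compute the critical exponent d = log₄(4) = 1.
Compare f(n) = Θ(n) against n^d:
  k = 1 = d, so f(n) = Θ(n^d) — Case 2.
  Work is balanced across levels: T(n) = Θ(n^d log n) = Θ(n log n).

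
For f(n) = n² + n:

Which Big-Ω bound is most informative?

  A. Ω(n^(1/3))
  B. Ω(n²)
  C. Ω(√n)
B

f(n) = n² + n is Ω(n²).
All listed options are valid Big-Ω bounds (lower bounds),
but Ω(n²) is the tightest (largest valid bound).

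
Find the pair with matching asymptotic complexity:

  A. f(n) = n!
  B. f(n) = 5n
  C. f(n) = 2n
B and C

Examining each function:
  A. n! is O(n!)
  B. 5n is O(n)
  C. 2n is O(n)

Functions B and C both have the same complexity class.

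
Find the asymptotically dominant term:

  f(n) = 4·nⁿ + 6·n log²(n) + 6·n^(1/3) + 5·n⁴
4·nⁿ

Looking at each term:
  - 4·nⁿ is O(nⁿ)
  - 6·n log²(n) is O(n log² n)
  - 6·n^(1/3) is O(n^(1/3))
  - 5·n⁴ is O(n⁴)

The term 4·nⁿ (O(nⁿ)) grows fastest and dominates all others.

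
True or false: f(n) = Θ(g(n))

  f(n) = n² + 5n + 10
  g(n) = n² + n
True

f(n) = n² + 5n + 10 and g(n) = n² + n are both O(n²).
Since they have the same asymptotic growth rate, f(n) = Θ(g(n)) is true.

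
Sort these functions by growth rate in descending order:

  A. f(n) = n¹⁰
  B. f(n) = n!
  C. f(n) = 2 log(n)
B > A > C

Comparing growth rates:
B = n! is O(n!)
A = n¹⁰ is O(n¹⁰)
C = 2 log(n) is O(log n)

Therefore, the order from fastest to slowest is: B > A > C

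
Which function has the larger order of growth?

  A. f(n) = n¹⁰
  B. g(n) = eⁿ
B

f(n) = n¹⁰ is O(n¹⁰), while g(n) = eⁿ is O(eⁿ).
Since O(eⁿ) grows faster than O(n¹⁰), g(n) dominates.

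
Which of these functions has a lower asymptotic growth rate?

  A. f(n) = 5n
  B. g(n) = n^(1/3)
B

f(n) = 5n is O(n), while g(n) = n^(1/3) is O(n^(1/3)).
Since O(n^(1/3)) grows slower than O(n), g(n) is dominated.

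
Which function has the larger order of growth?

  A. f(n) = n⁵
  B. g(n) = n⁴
A

f(n) = n⁵ is O(n⁵), while g(n) = n⁴ is O(n⁴).
Since O(n⁵) grows faster than O(n⁴), f(n) dominates.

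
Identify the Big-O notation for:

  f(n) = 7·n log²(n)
O(n log² n)

The dominant term in 7·n log²(n) is 7·n log²(n), which is Θ(n log² n).
Constants are absorbed, so the tightest bound is O(n log² n).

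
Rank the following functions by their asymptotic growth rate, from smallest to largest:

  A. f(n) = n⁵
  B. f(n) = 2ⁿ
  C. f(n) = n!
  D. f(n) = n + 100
D < A < B < C

Comparing growth rates:
D = n + 100 is O(n)
A = n⁵ is O(n⁵)
B = 2ⁿ is O(2ⁿ)
C = n! is O(n!)

Therefore, the order from slowest to fastest is: D < A < B < C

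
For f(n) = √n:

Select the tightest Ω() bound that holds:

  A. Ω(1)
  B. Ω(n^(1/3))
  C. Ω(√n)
C

f(n) = √n is Ω(√n).
All listed options are valid Big-Ω bounds (lower bounds),
but Ω(√n) is the tightest (largest valid bound).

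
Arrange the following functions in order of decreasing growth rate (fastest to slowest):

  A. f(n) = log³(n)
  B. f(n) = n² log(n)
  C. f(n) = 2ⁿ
C > B > A

Comparing growth rates:
C = 2ⁿ is O(2ⁿ)
B = n² log(n) is O(n² log n)
A = log³(n) is O(log³ n)

Therefore, the order from fastest to slowest is: C > B > A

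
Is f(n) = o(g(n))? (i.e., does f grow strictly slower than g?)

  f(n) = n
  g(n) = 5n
False

f(n) = n is O(n), and g(n) = 5n is O(n).
Since they have the same growth rate, f(n) = o(g(n)) is false.
(f = o(g) requires f to grow strictly slower, not equal.)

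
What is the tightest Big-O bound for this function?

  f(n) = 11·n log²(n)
O(n log² n)

The dominant term in 11·n log²(n) is 11·n log²(n), which is Θ(n log² n).
Constants are absorbed, so the tightest bound is O(n log² n).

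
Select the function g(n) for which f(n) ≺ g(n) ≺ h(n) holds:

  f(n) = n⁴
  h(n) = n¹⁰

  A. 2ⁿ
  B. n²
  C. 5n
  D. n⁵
D

We need g(n) with n⁴ = o(g(n)) and g(n) = o(n¹⁰), i.e. O(n⁴) ≺ g ≺ O(n¹⁰).
Check each option:
  A. 2ⁿ — O(2ⁿ) does not grow strictly slower than h(n)
  B. n² — O(n²) does not grow strictly faster than f(n)
  C. 5n — O(n) does not grow strictly faster than f(n)
  D. n⁵ — O(n⁵) is strictly between O(n⁴) and O(n¹⁰) ✓

Only option D (n⁵) lies strictly between.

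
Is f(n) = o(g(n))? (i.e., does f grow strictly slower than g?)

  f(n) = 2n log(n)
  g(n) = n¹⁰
True

f(n) = 2n log(n) is O(n log n), and g(n) = n¹⁰ is O(n¹⁰).
Since O(n log n) grows strictly slower than O(n¹⁰), f(n) = o(g(n)) is true.
This means lim(n→∞) f(n)/g(n) = 0.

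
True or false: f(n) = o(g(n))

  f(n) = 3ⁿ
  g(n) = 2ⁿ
False

f(n) = 3ⁿ is O(3ⁿ), and g(n) = 2ⁿ is O(2ⁿ).
Since O(3ⁿ) grows faster than or equal to O(2ⁿ), f(n) = o(g(n)) is false.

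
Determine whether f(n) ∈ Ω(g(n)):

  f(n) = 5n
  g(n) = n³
False

f(n) = 5n is O(n), and g(n) = n³ is O(n³).
Since O(n) grows slower than O(n³), f(n) = Ω(g(n)) is false.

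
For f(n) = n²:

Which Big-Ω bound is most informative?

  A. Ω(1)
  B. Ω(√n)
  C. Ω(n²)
C

f(n) = n² is Ω(n²).
All listed options are valid Big-Ω bounds (lower bounds),
but Ω(n²) is the tightest (largest valid bound).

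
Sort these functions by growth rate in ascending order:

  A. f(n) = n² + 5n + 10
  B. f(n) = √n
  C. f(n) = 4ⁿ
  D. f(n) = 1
D < B < A < C

Comparing growth rates:
D = 1 is O(1)
B = √n is O(√n)
A = n² + 5n + 10 is O(n²)
C = 4ⁿ is O(4ⁿ)

Therefore, the order from slowest to fastest is: D < B < A < C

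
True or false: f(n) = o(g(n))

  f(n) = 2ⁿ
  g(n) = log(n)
False

f(n) = 2ⁿ is O(2ⁿ), and g(n) = log(n) is O(log n).
Since O(2ⁿ) grows faster than or equal to O(log n), f(n) = o(g(n)) is false.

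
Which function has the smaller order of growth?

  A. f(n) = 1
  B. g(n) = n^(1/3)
A

f(n) = 1 is O(1), while g(n) = n^(1/3) is O(n^(1/3)).
Since O(1) grows slower than O(n^(1/3)), f(n) is dominated.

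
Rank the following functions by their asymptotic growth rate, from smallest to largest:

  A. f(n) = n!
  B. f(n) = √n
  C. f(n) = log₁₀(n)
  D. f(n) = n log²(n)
C < B < D < A

Comparing growth rates:
C = log₁₀(n) is O(log n)
B = √n is O(√n)
D = n log²(n) is O(n log² n)
A = n! is O(n!)

Therefore, the order from slowest to fastest is: C < B < D < A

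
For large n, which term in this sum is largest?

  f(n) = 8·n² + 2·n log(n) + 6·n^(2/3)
8·n²

Looking at each term:
  - 8·n² is O(n²)
  - 2·n log(n) is O(n log n)
  - 6·n^(2/3) is O(n^(2/3))

The term 8·n² (O(n²)) grows fastest and dominates all others.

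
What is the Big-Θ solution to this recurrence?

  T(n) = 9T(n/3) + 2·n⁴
Θ(n⁴)

Master Theorem: a = 9, b = 3, f(n) = 2·n⁴.
Compute the critical exponent d = log₃(9) = 2.
Compare f(n) = Θ(n⁴) against n^d:
  k = 4 > d = 2, so f(n) = Ω(n^(d+ε)) — Case 3.
  Regularity: a·(n/b)^4/n^4 = a/b^4 = 9/81 < 1 ✓.
  The top-level work dominates: T(n) = Θ(f(n)) = Θ(n⁴).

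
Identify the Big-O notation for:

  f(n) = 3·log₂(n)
O(log n)

The dominant term in 3·log₂(n) is 3·log₂(n), which is Θ(log n).
Constants are absorbed, so the tightest bound is O(log n).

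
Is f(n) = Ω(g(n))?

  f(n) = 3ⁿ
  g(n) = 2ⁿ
True

f(n) = 3ⁿ is O(3ⁿ), and g(n) = 2ⁿ is O(2ⁿ).
Since O(3ⁿ) grows at least as fast as O(2ⁿ), f(n) = Ω(g(n)) is true.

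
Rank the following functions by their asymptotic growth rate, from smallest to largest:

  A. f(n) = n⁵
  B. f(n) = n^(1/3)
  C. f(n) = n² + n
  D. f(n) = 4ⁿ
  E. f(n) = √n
B < E < C < A < D

Comparing growth rates:
B = n^(1/3) is O(n^(1/3))
E = √n is O(√n)
C = n² + n is O(n²)
A = n⁵ is O(n⁵)
D = 4ⁿ is O(4ⁿ)

Therefore, the order from slowest to fastest is: B < E < C < A < D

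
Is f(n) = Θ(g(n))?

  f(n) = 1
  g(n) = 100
True

f(n) = 1 and g(n) = 100 are both O(1).
Since they have the same asymptotic growth rate, f(n) = Θ(g(n)) is true.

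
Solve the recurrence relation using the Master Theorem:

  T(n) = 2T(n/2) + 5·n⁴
Θ(n⁴)

Master Theorem: a = 2, b = 2, f(n) = 5·n⁴.
Compute the critical exponent d = log₂(2) = 1.
Compare f(n) = Θ(n⁴) against n^d:
  k = 4 > d = 1, so f(n) = Ω(n^(d+ε)) — Case 3.
  Regularity: a·(n/b)^4/n^4 = a/b^4 = 2/16 < 1 ✓.
  The top-level work dominates: T(n) = Θ(f(n)) = Θ(n⁴).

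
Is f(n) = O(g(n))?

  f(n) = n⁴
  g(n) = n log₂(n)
False

f(n) = n⁴ is O(n⁴), and g(n) = n log₂(n) is O(n log n).
Since O(n⁴) grows faster than O(n log n), f(n) = O(g(n)) is false.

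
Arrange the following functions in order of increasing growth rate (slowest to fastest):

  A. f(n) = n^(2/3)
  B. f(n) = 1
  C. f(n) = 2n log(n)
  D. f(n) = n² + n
B < A < C < D

Comparing growth rates:
B = 1 is O(1)
A = n^(2/3) is O(n^(2/3))
C = 2n log(n) is O(n log n)
D = n² + n is O(n²)

Therefore, the order from slowest to fastest is: B < A < C < D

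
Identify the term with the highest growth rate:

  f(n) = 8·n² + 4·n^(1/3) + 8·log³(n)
8·n²

Looking at each term:
  - 8·n² is O(n²)
  - 4·n^(1/3) is O(n^(1/3))
  - 8·log³(n) is O(log³ n)

The term 8·n² (O(n²)) grows fastest and dominates all others.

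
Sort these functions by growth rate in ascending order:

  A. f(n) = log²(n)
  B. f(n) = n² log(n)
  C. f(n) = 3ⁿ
A < B < C

Comparing growth rates:
A = log²(n) is O(log² n)
B = n² log(n) is O(n² log n)
C = 3ⁿ is O(3ⁿ)

Therefore, the order from slowest to fastest is: A < B < C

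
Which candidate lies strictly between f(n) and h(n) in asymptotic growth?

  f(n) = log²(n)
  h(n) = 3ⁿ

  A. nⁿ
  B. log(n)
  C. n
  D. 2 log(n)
C

We need g(n) with log²(n) = o(g(n)) and g(n) = o(3ⁿ), i.e. O(log² n) ≺ g ≺ O(3ⁿ).
Check each option:
  A. nⁿ — O(nⁿ) does not grow strictly slower than h(n)
  B. log(n) — O(log n) does not grow strictly faster than f(n)
  C. n — O(n) is strictly between O(log² n) and O(3ⁿ) ✓
  D. 2 log(n) — O(log n) does not grow strictly faster than f(n)

Only option C (n) lies strictly between.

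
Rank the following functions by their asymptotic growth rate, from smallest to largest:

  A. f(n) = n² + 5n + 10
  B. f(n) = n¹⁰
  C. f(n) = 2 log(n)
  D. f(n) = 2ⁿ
C < A < B < D

Comparing growth rates:
C = 2 log(n) is O(log n)
A = n² + 5n + 10 is O(n²)
B = n¹⁰ is O(n¹⁰)
D = 2ⁿ is O(2ⁿ)

Therefore, the order from slowest to fastest is: C < A < B < D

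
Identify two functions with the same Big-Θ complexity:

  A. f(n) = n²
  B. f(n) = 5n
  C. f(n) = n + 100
B and C

Examining each function:
  A. n² is O(n²)
  B. 5n is O(n)
  C. n + 100 is O(n)

Functions B and C both have the same complexity class.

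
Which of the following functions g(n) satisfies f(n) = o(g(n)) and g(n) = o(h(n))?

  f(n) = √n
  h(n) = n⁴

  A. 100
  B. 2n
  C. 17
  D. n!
B

We need g(n) with √n = o(g(n)) and g(n) = o(n⁴), i.e. O(√n) ≺ g ≺ O(n⁴).
Check each option:
  A. 100 — O(1) does not grow strictly faster than f(n)
  B. 2n — O(n) is strictly between O(√n) and O(n⁴) ✓
  C. 17 — O(1) does not grow strictly faster than f(n)
  D. n! — O(n!) does not grow strictly slower than h(n)

Only option B (2n) lies strictly between.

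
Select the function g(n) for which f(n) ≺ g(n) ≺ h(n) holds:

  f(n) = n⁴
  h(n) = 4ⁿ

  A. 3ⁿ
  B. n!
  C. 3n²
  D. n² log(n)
A

We need g(n) with n⁴ = o(g(n)) and g(n) = o(4ⁿ), i.e. O(n⁴) ≺ g ≺ O(4ⁿ).
Check each option:
  A. 3ⁿ — O(3ⁿ) is strictly between O(n⁴) and O(4ⁿ) ✓
  B. n! — O(n!) does not grow strictly slower than h(n)
  C. 3n² — O(n²) does not grow strictly faster than f(n)
  D. n² log(n) — O(n² log n) does not grow strictly faster than f(n)

Only option A (3ⁿ) lies strictly between.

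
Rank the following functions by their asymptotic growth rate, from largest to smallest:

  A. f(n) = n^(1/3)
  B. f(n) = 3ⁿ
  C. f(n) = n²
B > C > A

Comparing growth rates:
B = 3ⁿ is O(3ⁿ)
C = n² is O(n²)
A = n^(1/3) is O(n^(1/3))

Therefore, the order from fastest to slowest is: B > C > A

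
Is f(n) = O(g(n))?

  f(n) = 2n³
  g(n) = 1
False

f(n) = 2n³ is O(n³), and g(n) = 1 is O(1).
Since O(n³) grows faster than O(1), f(n) = O(g(n)) is false.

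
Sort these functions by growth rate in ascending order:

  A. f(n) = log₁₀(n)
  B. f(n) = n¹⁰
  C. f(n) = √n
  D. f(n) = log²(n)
A < D < C < B

Comparing growth rates:
A = log₁₀(n) is O(log n)
D = log²(n) is O(log² n)
C = √n is O(√n)
B = n¹⁰ is O(n¹⁰)

Therefore, the order from slowest to fastest is: A < D < C < B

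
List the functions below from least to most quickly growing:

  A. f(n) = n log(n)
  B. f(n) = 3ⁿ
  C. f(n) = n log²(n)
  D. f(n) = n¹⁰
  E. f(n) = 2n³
A < C < E < D < B

Comparing growth rates:
A = n log(n) is O(n log n)
C = n log²(n) is O(n log² n)
E = 2n³ is O(n³)
D = n¹⁰ is O(n¹⁰)
B = 3ⁿ is O(3ⁿ)

Therefore, the order from slowest to fastest is: A < C < E < D < B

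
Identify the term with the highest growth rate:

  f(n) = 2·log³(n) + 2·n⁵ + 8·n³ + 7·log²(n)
2·n⁵

Looking at each term:
  - 2·log³(n) is O(log³ n)
  - 2·n⁵ is O(n⁵)
  - 8·n³ is O(n³)
  - 7·log²(n) is O(log² n)

The term 2·n⁵ (O(n⁵)) grows fastest and dominates all others.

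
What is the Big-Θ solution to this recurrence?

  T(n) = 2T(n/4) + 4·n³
Θ(n³)

Master Theorem: a = 2, b = 4, f(n) = 4·n³.
Compute the critical exponent d = log₄(2) = 0.500.
Compare f(n) = Θ(n³) against n^d:
  k = 3 > d = 0.500, so f(n) = Ω(n^(d+ε)) — Case 3.
  Regularity: a·(n/b)^3/n^3 = a/b^3 = 2/64 < 1 ✓.
  The top-level work dominates: T(n) = Θ(f(n)) = Θ(n³).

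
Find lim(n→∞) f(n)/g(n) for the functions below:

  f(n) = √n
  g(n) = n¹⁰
0

Since √n (O(√n)) grows slower than n¹⁰ (O(n¹⁰)),
the ratio f(n)/g(n) → 0 as n → ∞.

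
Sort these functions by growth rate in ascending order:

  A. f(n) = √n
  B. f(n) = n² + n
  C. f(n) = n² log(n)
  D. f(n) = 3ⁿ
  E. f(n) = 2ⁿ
A < B < C < E < D

Comparing growth rates:
A = √n is O(√n)
B = n² + n is O(n²)
C = n² log(n) is O(n² log n)
E = 2ⁿ is O(2ⁿ)
D = 3ⁿ is O(3ⁿ)

Therefore, the order from slowest to fastest is: A < B < C < E < D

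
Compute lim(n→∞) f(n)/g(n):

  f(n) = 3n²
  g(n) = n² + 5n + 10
3

Since 3n² and n² + 5n + 10 have the same growth rate (O(n²)),
the ratio converges to a constant: 3.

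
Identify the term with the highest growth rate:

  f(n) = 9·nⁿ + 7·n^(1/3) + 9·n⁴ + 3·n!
9·nⁿ

Looking at each term:
  - 9·nⁿ is O(nⁿ)
  - 7·n^(1/3) is O(n^(1/3))
  - 9·n⁴ is O(n⁴)
  - 3·n! is O(n!)

The term 9·nⁿ (O(nⁿ)) grows fastest and dominates all others.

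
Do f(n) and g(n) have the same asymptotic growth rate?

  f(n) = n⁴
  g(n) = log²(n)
False

f(n) = n⁴ is O(n⁴), and g(n) = log²(n) is O(log² n).
Since they have different growth rates, f(n) = Θ(g(n)) is false.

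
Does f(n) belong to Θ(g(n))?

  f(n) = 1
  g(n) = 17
True

f(n) = 1 and g(n) = 17 are both O(1).
Since they have the same asymptotic growth rate, f(n) = Θ(g(n)) is true.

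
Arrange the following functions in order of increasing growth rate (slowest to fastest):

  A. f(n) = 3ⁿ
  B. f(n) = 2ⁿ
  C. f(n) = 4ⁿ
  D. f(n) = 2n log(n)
D < B < A < C

Comparing growth rates:
D = 2n log(n) is O(n log n)
B = 2ⁿ is O(2ⁿ)
A = 3ⁿ is O(3ⁿ)
C = 4ⁿ is O(4ⁿ)

Therefore, the order from slowest to fastest is: D < B < A < C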